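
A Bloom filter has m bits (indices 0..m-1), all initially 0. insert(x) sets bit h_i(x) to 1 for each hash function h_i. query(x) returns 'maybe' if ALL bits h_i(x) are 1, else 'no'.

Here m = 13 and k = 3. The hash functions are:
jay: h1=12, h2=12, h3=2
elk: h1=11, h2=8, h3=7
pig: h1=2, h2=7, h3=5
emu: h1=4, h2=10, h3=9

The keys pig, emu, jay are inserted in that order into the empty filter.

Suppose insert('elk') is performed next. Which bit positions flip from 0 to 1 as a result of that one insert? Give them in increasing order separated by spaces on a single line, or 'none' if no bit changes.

Answer: 8 11

Derivation:
Start: bits=0000000000000
After insert 'pig': sets bits 2 5 7 -> bits=0010010100000
After insert 'emu': sets bits 4 9 10 -> bits=0010110101100
After insert 'jay': sets bits 2 12 -> bits=0010110101101
insert 'elk' would touch bits 7 8 11; currently bit7=1, bit8=0, bit11=0
Bits that are 0 among those (would change 0->1): 8 11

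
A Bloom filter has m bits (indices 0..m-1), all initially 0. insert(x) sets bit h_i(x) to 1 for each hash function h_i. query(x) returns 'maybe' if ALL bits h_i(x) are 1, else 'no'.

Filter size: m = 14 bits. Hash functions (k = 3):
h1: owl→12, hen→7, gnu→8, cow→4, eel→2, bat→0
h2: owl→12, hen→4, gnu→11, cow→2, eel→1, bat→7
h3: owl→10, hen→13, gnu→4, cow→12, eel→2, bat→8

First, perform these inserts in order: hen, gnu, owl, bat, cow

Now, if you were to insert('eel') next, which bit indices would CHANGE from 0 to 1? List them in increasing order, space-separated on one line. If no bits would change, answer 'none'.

Start: bits=00000000000000
After insert 'hen': sets bits 4 7 13 -> bits=00001001000001
After insert 'gnu': sets bits 4 8 11 -> bits=00001001100101
After insert 'owl': sets bits 10 12 -> bits=00001001101111
After insert 'bat': sets bits 0 7 8 -> bits=10001001101111
After insert 'cow': sets bits 2 4 12 -> bits=10101001101111
insert 'eel' would touch bits 1 2; currently bit1=0, bit2=1
Bits that are 0 among those (would change 0->1): 1

Answer: 1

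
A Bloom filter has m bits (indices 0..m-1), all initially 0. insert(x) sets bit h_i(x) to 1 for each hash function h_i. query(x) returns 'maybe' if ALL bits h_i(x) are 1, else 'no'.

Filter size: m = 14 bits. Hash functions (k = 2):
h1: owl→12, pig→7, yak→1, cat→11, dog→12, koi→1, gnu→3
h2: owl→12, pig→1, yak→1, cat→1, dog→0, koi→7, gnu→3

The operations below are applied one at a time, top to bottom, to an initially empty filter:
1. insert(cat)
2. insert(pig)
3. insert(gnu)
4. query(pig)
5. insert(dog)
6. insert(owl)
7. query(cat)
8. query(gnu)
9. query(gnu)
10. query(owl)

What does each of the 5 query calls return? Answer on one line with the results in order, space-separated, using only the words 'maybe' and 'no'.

Start: bits=00000000000000
Op 1: insert cat -> sets bits 1 11 -> bits=01000000000100
Op 2: insert pig -> sets bits 1 7 -> bits=01000001000100
Op 3: insert gnu -> sets bits 3 -> bits=01010001000100
Op 4: query pig -> checks bit1=1, bit7=1 (all 1) -> maybe
Op 5: insert dog -> sets bits 0 12 -> bits=11010001000110
Op 6: insert owl -> sets bits 12 -> bits=11010001000110
Op 7: query cat -> checks bit1=1, bit11=1 (all 1) -> maybe
Op 8: query gnu -> checks bit3=1 (all 1) -> maybe
Op 9: query gnu -> checks bit3=1 (all 1) -> maybe
Op 10: query owl -> checks bit12=1 (all 1) -> maybe
Query results in order: maybe maybe maybe maybe maybe

Answer: maybe maybe maybe maybe maybe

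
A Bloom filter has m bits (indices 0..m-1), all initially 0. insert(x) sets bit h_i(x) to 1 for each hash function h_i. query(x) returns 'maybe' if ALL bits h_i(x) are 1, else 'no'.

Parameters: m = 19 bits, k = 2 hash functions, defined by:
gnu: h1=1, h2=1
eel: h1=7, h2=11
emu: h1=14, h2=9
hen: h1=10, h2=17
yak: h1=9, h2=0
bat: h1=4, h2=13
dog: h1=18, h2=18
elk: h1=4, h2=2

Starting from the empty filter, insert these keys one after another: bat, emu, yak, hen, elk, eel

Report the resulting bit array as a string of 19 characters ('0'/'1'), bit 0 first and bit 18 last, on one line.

Answer: 1010100101110110010

Derivation:
Start: bits=0000000000000000000
After insert 'bat': sets bits 4 13 -> bits=0000100000000100000
After insert 'emu': sets bits 9 14 -> bits=0000100001000110000
After insert 'yak': sets bits 0 9 -> bits=1000100001000110000
After insert 'hen': sets bits 10 17 -> bits=1000100001100110010
After insert 'elk': sets bits 2 4 -> bits=1010100001100110010
After insert 'eel': sets bits 7 11 -> bits=1010100101110110010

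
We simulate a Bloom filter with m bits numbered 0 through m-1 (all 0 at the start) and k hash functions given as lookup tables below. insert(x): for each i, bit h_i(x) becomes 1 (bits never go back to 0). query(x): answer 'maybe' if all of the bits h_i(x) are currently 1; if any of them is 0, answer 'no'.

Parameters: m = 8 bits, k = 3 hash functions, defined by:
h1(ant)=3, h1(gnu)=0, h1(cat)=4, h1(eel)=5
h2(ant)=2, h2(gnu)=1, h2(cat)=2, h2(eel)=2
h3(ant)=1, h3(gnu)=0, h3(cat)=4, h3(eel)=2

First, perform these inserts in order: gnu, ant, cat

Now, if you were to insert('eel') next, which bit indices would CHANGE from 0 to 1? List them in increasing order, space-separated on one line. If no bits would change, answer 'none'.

Answer: 5

Derivation:
Start: bits=00000000
After insert 'gnu': sets bits 0 1 -> bits=11000000
After insert 'ant': sets bits 1 2 3 -> bits=11110000
After insert 'cat': sets bits 2 4 -> bits=11111000
insert 'eel' would touch bits 2 5; currently bit2=1, bit5=0
Bits that are 0 among those (would change 0->1): 5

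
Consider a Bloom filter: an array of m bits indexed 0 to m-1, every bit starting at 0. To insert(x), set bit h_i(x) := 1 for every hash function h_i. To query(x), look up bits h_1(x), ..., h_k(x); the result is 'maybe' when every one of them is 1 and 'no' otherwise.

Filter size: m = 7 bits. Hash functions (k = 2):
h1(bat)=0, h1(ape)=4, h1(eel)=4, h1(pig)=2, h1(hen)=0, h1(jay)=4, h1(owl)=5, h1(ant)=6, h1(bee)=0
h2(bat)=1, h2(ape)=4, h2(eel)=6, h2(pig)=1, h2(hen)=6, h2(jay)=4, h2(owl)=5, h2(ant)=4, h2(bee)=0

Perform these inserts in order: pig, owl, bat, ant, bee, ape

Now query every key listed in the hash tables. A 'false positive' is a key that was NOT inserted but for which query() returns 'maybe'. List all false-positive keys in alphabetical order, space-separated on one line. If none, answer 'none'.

Start: bits=0000000
After insert 'pig': sets bits 1 2 -> bits=0110000
After insert 'owl': sets bits 5 -> bits=0110010
After insert 'bat': sets bits 0 1 -> bits=1110010
After insert 'ant': sets bits 4 6 -> bits=1110111
After insert 'bee': sets bits 0 -> bits=1110111
After insert 'ape': sets bits 4 -> bits=1110111
Not inserted: eel hen jay — query each against bits=1110111:
query eel: checks bit4=1, bit6=1 (all 1) -> maybe => FALSE POSITIVE
query hen: checks bit0=1, bit6=1 (all 1) -> maybe => FALSE POSITIVE
query jay: checks bit4=1 (all 1) -> maybe => FALSE POSITIVE
False positives (alphabetical): eel hen jay

Answer: eel hen jay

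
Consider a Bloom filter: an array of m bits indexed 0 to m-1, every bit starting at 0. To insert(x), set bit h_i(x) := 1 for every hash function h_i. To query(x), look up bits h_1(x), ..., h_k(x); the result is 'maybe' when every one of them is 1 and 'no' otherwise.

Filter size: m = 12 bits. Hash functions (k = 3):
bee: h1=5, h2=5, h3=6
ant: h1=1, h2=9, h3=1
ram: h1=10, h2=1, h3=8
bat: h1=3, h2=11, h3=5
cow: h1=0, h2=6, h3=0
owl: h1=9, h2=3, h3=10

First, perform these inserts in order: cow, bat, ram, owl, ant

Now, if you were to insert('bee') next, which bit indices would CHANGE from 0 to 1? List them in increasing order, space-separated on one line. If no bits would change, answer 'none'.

Start: bits=000000000000
After insert 'cow': sets bits 0 6 -> bits=100000100000
After insert 'bat': sets bits 3 5 11 -> bits=100101100001
After insert 'ram': sets bits 1 8 10 -> bits=110101101011
After insert 'owl': sets bits 3 9 10 -> bits=110101101111
After insert 'ant': sets bits 1 9 -> bits=110101101111
insert 'bee' would touch bits 5 6; currently bit5=1, bit6=1
Bits that are 0 among those (would change 0->1): none

Answer: none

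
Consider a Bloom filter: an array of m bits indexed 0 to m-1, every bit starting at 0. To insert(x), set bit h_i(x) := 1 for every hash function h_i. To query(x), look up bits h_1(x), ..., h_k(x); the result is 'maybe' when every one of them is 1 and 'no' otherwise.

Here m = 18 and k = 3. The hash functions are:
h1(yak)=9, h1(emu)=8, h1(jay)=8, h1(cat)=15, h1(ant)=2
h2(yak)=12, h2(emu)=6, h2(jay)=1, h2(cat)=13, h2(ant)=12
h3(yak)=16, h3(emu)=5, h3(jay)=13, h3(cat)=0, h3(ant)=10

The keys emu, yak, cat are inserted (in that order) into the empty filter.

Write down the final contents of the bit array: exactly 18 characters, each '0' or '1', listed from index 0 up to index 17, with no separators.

Start: bits=000000000000000000
After insert 'emu': sets bits 5 6 8 -> bits=000001101000000000
After insert 'yak': sets bits 9 12 16 -> bits=000001101100100010
After insert 'cat': sets bits 0 13 15 -> bits=100001101100110110

Answer: 100001101100110110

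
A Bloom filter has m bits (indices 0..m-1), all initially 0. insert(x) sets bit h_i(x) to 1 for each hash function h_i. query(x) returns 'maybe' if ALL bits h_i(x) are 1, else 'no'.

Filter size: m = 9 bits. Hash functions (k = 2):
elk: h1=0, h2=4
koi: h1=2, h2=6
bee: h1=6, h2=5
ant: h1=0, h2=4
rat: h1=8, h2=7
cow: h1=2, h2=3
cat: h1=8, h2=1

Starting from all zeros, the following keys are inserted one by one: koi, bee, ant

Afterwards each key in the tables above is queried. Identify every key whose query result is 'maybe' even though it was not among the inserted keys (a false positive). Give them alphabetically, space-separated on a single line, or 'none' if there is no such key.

Answer: elk

Derivation:
Start: bits=000000000
After insert 'koi': sets bits 2 6 -> bits=001000100
After insert 'bee': sets bits 5 6 -> bits=001001100
After insert 'ant': sets bits 0 4 -> bits=101011100
Not inserted: cat cow elk rat — query each against bits=101011100:
query cat: checks bit1=0, bit8=0 (has a 0) -> no => not a false positive
query cow: checks bit2=1, bit3=0 (has a 0) -> no => not a false positive
query elk: checks bit0=1, bit4=1 (all 1) -> maybe => FALSE POSITIVE
query rat: checks bit7=0, bit8=0 (has a 0) -> no => not a false positive
False positives (alphabetical): elk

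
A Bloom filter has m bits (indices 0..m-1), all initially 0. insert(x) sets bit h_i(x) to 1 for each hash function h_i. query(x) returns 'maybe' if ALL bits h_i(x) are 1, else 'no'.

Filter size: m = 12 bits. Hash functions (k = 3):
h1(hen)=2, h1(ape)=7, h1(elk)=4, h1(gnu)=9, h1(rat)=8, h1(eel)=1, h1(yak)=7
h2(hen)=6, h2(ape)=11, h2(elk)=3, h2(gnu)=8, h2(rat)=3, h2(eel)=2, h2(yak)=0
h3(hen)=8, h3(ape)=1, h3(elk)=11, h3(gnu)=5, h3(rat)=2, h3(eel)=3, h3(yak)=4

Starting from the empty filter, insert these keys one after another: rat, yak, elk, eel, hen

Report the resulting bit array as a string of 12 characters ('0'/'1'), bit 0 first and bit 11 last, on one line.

Answer: 111110111001

Derivation:
Start: bits=000000000000
After insert 'rat': sets bits 2 3 8 -> bits=001100001000
After insert 'yak': sets bits 0 4 7 -> bits=101110011000
After insert 'elk': sets bits 3 4 11 -> bits=101110011001
After insert 'eel': sets bits 1 2 3 -> bits=111110011001
After insert 'hen': sets bits 2 6 8 -> bits=111110111001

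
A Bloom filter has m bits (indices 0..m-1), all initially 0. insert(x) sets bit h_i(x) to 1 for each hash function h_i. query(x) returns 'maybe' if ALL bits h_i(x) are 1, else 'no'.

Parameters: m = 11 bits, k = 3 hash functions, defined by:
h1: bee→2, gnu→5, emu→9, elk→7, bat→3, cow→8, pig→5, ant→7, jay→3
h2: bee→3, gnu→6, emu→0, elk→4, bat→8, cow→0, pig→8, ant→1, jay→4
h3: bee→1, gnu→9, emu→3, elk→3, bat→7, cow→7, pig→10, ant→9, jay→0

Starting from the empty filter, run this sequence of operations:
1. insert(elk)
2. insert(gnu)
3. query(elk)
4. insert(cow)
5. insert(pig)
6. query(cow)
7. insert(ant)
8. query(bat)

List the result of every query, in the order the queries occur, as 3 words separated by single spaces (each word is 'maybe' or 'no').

Answer: maybe maybe maybe

Derivation:
Start: bits=00000000000
Op 1: insert elk -> sets bits 3 4 7 -> bits=00011001000
Op 2: insert gnu -> sets bits 5 6 9 -> bits=00011111010
Op 3: query elk -> checks bit3=1, bit4=1, bit7=1 (all 1) -> maybe
Op 4: insert cow -> sets bits 0 7 8 -> bits=10011111110
Op 5: insert pig -> sets bits 5 8 10 -> bits=10011111111
Op 6: query cow -> checks bit0=1, bit7=1, bit8=1 (all 1) -> maybe
Op 7: insert ant -> sets bits 1 7 9 -> bits=11011111111
Op 8: query bat -> checks bit3=1, bit7=1, bit8=1 (all 1) -> maybe
Query results in order: maybe maybe maybe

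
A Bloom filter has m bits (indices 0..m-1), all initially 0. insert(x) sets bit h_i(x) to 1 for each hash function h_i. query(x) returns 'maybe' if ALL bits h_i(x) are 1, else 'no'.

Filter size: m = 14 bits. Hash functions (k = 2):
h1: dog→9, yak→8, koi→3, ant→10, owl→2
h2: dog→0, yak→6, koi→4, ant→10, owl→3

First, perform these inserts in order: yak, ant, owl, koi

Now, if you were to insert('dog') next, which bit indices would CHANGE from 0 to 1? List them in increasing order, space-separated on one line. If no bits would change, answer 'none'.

Answer: 0 9

Derivation:
Start: bits=00000000000000
After insert 'yak': sets bits 6 8 -> bits=00000010100000
After insert 'ant': sets bits 10 -> bits=00000010101000
After insert 'owl': sets bits 2 3 -> bits=00110010101000
After insert 'koi': sets bits 3 4 -> bits=00111010101000
insert 'dog' would touch bits 0 9; currently bit0=0, bit9=0
Bits that are 0 among those (would change 0->1): 0 9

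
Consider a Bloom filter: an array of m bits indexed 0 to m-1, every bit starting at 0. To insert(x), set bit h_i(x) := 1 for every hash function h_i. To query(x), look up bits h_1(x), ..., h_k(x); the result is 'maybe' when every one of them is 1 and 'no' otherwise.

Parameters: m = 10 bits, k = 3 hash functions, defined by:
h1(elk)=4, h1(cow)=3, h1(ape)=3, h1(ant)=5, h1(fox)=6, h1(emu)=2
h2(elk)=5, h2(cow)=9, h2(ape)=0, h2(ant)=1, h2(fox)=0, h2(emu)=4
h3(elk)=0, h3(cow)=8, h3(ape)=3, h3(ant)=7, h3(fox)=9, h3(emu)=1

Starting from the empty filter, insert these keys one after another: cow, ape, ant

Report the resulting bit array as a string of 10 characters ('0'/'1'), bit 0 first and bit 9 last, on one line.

Start: bits=0000000000
After insert 'cow': sets bits 3 8 9 -> bits=0001000011
After insert 'ape': sets bits 0 3 -> bits=1001000011
After insert 'ant': sets bits 1 5 7 -> bits=1101010111

Answer: 1101010111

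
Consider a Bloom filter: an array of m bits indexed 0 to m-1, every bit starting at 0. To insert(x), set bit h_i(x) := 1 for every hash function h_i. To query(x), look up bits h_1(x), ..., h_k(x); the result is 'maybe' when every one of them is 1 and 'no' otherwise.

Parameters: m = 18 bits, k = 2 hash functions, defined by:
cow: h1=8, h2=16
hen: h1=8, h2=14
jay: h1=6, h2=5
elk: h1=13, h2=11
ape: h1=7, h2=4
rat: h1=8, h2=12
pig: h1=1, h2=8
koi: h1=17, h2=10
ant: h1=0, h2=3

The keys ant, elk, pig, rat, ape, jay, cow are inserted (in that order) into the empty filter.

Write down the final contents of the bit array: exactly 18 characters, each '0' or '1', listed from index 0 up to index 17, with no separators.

Start: bits=000000000000000000
After insert 'ant': sets bits 0 3 -> bits=100100000000000000
After insert 'elk': sets bits 11 13 -> bits=100100000001010000
After insert 'pig': sets bits 1 8 -> bits=110100001001010000
After insert 'rat': sets bits 8 12 -> bits=110100001001110000
After insert 'ape': sets bits 4 7 -> bits=110110011001110000
After insert 'jay': sets bits 5 6 -> bits=110111111001110000
After insert 'cow': sets bits 8 16 -> bits=110111111001110010

Answer: 110111111001110010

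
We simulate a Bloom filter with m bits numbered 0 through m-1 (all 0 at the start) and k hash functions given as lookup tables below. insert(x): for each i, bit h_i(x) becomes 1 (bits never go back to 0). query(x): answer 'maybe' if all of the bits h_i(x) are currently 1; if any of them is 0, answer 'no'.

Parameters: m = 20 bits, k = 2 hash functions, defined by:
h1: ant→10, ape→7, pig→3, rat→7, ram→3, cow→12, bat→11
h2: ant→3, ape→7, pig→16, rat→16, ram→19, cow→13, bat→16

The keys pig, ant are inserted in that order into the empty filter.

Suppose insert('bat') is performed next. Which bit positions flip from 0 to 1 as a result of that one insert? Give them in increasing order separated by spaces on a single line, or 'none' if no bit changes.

Start: bits=00000000000000000000
After insert 'pig': sets bits 3 16 -> bits=00010000000000001000
After insert 'ant': sets bits 3 10 -> bits=00010000001000001000
insert 'bat' would touch bits 11 16; currently bit11=0, bit16=1
Bits that are 0 among those (would change 0->1): 11

Answer: 11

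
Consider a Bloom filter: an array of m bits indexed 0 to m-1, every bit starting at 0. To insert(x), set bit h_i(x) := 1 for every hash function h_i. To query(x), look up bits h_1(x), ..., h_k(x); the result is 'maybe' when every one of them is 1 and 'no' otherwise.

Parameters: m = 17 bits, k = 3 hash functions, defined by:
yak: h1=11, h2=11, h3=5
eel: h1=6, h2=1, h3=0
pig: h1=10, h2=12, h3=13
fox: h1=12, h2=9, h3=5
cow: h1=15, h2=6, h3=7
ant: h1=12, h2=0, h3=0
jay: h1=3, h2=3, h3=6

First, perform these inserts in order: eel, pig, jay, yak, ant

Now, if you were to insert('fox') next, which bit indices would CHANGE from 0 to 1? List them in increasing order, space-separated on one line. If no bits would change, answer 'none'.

Start: bits=00000000000000000
After insert 'eel': sets bits 0 1 6 -> bits=11000010000000000
After insert 'pig': sets bits 10 12 13 -> bits=11000010001011000
After insert 'jay': sets bits 3 6 -> bits=11010010001011000
After insert 'yak': sets bits 5 11 -> bits=11010110001111000
After insert 'ant': sets bits 0 12 -> bits=11010110001111000
insert 'fox' would touch bits 5 9 12; currently bit5=1, bit9=0, bit12=1
Bits that are 0 among those (would change 0->1): 9

Answer: 9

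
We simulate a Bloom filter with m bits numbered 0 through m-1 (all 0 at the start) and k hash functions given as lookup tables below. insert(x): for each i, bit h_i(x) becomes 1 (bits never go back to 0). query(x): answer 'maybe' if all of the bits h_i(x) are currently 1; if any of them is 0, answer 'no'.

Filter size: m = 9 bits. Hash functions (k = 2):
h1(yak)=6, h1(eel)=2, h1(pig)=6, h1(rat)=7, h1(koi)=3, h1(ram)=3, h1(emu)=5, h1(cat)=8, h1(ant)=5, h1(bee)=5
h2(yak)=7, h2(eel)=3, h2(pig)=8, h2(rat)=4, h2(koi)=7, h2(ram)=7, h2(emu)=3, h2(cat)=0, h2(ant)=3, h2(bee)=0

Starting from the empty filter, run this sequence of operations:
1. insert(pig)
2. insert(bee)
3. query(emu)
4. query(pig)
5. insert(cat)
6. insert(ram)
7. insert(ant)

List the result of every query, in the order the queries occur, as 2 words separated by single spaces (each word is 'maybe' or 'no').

Answer: no maybe

Derivation:
Start: bits=000000000
Op 1: insert pig -> sets bits 6 8 -> bits=000000101
Op 2: insert bee -> sets bits 0 5 -> bits=100001101
Op 3: query emu -> checks bit3=0, bit5=1 (has a 0) -> no
Op 4: query pig -> checks bit6=1, bit8=1 (all 1) -> maybe
Op 5: insert cat -> sets bits 0 8 -> bits=100001101
Op 6: insert ram -> sets bits 3 7 -> bits=100101111
Op 7: insert ant -> sets bits 3 5 -> bits=100101111
Query results in order: no maybe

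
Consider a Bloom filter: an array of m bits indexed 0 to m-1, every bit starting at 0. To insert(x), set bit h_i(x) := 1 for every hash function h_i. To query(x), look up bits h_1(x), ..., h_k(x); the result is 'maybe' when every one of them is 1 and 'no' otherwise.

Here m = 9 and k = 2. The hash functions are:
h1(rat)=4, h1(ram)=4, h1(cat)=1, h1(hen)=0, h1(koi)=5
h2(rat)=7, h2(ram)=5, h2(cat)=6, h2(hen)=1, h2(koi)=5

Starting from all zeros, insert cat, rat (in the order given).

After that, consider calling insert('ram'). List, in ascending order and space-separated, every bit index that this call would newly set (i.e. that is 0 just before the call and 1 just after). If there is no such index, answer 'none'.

Start: bits=000000000
After insert 'cat': sets bits 1 6 -> bits=010000100
After insert 'rat': sets bits 4 7 -> bits=010010110
insert 'ram' would touch bits 4 5; currently bit4=1, bit5=0
Bits that are 0 among those (would change 0->1): 5

Answer: 5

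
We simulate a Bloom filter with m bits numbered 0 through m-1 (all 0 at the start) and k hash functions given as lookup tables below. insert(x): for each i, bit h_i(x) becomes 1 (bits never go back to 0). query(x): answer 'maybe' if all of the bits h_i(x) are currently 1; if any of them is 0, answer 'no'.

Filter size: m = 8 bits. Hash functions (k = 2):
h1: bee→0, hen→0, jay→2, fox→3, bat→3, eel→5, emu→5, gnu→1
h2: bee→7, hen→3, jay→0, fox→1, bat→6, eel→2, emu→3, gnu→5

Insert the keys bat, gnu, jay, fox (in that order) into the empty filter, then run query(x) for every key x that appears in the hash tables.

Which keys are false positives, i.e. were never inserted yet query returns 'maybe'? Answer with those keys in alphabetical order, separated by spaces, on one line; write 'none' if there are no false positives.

Answer: eel emu hen

Derivation:
Start: bits=00000000
After insert 'bat': sets bits 3 6 -> bits=00010010
After insert 'gnu': sets bits 1 5 -> bits=01010110
After insert 'jay': sets bits 0 2 -> bits=11110110
After insert 'fox': sets bits 1 3 -> bits=11110110
Not inserted: bee eel emu hen — query each against bits=11110110:
query bee: checks bit0=1, bit7=0 (has a 0) -> no => not a false positive
query eel: checks bit2=1, bit5=1 (all 1) -> maybe => FALSE POSITIVE
query emu: checks bit3=1, bit5=1 (all 1) -> maybe => FALSE POSITIVE
query hen: checks bit0=1, bit3=1 (all 1) -> maybe => FALSE POSITIVE
False positives (alphabetical): eel emu hen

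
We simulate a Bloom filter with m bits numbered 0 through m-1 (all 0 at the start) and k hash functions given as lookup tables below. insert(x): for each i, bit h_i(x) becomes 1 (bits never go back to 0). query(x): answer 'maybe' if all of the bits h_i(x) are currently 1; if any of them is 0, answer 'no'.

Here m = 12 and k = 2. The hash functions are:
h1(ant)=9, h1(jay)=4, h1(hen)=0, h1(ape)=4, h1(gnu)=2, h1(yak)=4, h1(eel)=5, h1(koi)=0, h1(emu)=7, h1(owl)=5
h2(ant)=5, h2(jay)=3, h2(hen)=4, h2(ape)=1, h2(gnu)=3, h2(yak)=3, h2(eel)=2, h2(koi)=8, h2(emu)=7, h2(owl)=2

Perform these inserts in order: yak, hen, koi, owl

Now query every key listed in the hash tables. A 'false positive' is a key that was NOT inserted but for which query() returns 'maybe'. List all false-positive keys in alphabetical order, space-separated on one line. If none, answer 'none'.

Answer: eel gnu jay

Derivation:
Start: bits=000000000000
After insert 'yak': sets bits 3 4 -> bits=000110000000
After insert 'hen': sets bits 0 4 -> bits=100110000000
After insert 'koi': sets bits 0 8 -> bits=100110001000
After insert 'owl': sets bits 2 5 -> bits=101111001000
Not inserted: ant ape eel emu gnu jay — query each against bits=101111001000:
query ant: checks bit5=1, bit9=0 (has a 0) -> no => not a false positive
query ape: checks bit1=0, bit4=1 (has a 0) -> no => not a false positive
query eel: checks bit2=1, bit5=1 (all 1) -> maybe => FALSE POSITIVE
query emu: checks bit7=0 (has a 0) -> no => not a false positive
query gnu: checks bit2=1, bit3=1 (all 1) -> maybe => FALSE POSITIVE
query jay: checks bit3=1, bit4=1 (all 1) -> maybe => FALSE POSITIVE
False positives (alphabetical): eel gnu jay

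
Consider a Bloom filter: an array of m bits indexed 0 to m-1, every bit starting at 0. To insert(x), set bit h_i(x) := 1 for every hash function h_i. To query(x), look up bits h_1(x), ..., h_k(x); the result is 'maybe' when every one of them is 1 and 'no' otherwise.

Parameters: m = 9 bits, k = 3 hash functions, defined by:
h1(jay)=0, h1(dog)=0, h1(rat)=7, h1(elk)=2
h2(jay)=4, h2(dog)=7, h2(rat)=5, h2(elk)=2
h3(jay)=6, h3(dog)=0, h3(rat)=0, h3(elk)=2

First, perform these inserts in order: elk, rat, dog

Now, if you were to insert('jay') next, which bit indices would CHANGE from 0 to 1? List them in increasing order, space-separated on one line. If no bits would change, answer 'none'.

Start: bits=000000000
After insert 'elk': sets bits 2 -> bits=001000000
After insert 'rat': sets bits 0 5 7 -> bits=101001010
After insert 'dog': sets bits 0 7 -> bits=101001010
insert 'jay' would touch bits 0 4 6; currently bit0=1, bit4=0, bit6=0
Bits that are 0 among those (would change 0->1): 4 6

Answer: 4 6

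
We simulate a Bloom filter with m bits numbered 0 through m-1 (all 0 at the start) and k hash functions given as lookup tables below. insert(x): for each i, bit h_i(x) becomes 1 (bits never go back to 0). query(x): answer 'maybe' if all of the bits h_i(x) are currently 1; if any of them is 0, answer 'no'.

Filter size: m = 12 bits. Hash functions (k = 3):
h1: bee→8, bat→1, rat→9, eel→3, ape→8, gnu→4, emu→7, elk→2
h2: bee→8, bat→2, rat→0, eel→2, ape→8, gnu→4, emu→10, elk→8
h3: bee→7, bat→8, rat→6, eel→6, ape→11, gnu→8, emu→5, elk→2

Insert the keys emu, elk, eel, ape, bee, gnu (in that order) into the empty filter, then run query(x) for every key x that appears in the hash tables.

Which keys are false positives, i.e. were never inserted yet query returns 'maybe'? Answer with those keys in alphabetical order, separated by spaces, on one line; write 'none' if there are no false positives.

Answer: none

Derivation:
Start: bits=000000000000
After insert 'emu': sets bits 5 7 10 -> bits=000001010010
After insert 'elk': sets bits 2 8 -> bits=001001011010
After insert 'eel': sets bits 2 3 6 -> bits=001101111010
After insert 'ape': sets bits 8 11 -> bits=001101111011
After insert 'bee': sets bits 7 8 -> bits=001101111011
After insert 'gnu': sets bits 4 8 -> bits=001111111011
Not inserted: bat rat — query each against bits=001111111011:
query bat: checks bit1=0, bit2=1, bit8=1 (has a 0) -> no => not a false positive
query rat: checks bit0=0, bit6=1, bit9=0 (has a 0) -> no => not a false positive
False positives (alphabetical): none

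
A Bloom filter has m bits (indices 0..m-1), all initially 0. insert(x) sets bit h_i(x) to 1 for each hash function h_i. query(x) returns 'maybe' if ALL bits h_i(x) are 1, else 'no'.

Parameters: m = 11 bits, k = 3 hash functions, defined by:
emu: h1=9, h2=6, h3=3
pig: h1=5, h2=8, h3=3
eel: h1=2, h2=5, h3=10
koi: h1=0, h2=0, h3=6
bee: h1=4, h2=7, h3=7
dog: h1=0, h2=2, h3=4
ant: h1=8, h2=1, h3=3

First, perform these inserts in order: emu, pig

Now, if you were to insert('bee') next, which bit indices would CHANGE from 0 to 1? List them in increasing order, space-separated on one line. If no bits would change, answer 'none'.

Answer: 4 7

Derivation:
Start: bits=00000000000
After insert 'emu': sets bits 3 6 9 -> bits=00010010010
After insert 'pig': sets bits 3 5 8 -> bits=00010110110
insert 'bee' would touch bits 4 7; currently bit4=0, bit7=0
Bits that are 0 among those (would change 0->1): 4 7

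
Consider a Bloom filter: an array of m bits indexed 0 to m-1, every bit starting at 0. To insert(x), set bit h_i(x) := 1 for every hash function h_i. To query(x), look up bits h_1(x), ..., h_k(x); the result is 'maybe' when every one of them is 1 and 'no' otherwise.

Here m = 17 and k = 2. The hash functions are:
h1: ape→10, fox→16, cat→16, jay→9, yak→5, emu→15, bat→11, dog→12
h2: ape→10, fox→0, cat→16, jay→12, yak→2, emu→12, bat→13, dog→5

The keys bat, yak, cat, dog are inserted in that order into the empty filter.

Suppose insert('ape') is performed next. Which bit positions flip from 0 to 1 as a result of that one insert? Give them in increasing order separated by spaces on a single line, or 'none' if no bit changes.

Start: bits=00000000000000000
After insert 'bat': sets bits 11 13 -> bits=00000000000101000
After insert 'yak': sets bits 2 5 -> bits=00100100000101000
After insert 'cat': sets bits 16 -> bits=00100100000101001
After insert 'dog': sets bits 5 12 -> bits=00100100000111001
insert 'ape' would touch bits 10; currently bit10=0
Bits that are 0 among those (would change 0->1): 10

Answer: 10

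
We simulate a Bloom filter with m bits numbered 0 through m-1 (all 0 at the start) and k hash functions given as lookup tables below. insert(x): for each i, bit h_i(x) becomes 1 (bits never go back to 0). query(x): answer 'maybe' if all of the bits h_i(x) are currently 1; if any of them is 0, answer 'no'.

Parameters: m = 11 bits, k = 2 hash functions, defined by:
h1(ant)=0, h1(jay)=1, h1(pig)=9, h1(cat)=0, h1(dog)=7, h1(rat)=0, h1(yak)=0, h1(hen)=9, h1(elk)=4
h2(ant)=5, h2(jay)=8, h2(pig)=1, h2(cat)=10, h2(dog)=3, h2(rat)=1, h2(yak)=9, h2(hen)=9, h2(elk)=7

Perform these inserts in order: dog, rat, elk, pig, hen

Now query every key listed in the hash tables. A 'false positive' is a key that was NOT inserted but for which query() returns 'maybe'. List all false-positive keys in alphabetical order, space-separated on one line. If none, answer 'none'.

Start: bits=00000000000
After insert 'dog': sets bits 3 7 -> bits=00010001000
After insert 'rat': sets bits 0 1 -> bits=11010001000
After insert 'elk': sets bits 4 7 -> bits=11011001000
After insert 'pig': sets bits 1 9 -> bits=11011001010
After insert 'hen': sets bits 9 -> bits=11011001010
Not inserted: ant cat jay yak — query each against bits=11011001010:
query ant: checks bit0=1, bit5=0 (has a 0) -> no => not a false positive
query cat: checks bit0=1, bit10=0 (has a 0) -> no => not a false positive
query jay: checks bit1=1, bit8=0 (has a 0) -> no => not a false positive
query yak: checks bit0=1, bit9=1 (all 1) -> maybe => FALSE POSITIVE
False positives (alphabetical): yak

Answer: yak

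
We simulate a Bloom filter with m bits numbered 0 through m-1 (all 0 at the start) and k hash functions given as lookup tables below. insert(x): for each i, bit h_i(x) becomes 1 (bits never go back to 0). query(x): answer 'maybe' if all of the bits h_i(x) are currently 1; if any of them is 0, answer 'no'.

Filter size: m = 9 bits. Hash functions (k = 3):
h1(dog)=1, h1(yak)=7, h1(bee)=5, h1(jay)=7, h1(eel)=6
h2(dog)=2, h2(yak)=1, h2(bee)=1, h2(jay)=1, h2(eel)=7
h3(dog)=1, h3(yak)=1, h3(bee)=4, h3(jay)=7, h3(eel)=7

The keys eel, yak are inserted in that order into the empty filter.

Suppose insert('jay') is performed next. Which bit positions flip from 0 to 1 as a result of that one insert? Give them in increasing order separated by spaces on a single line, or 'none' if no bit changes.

Start: bits=000000000
After insert 'eel': sets bits 6 7 -> bits=000000110
After insert 'yak': sets bits 1 7 -> bits=010000110
insert 'jay' would touch bits 1 7; currently bit1=1, bit7=1
Bits that are 0 among those (would change 0->1): none

Answer: none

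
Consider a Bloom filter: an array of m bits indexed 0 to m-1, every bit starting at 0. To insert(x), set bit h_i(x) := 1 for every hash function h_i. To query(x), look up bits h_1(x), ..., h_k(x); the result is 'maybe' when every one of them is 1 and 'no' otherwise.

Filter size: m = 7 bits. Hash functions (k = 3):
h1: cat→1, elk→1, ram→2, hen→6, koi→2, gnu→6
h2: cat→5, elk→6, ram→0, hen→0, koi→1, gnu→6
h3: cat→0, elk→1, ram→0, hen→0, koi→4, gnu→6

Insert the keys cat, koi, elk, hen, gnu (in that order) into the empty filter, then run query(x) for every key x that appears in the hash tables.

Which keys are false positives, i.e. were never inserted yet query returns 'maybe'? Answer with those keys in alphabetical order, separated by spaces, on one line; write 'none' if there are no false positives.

Answer: ram

Derivation:
Start: bits=0000000
After insert 'cat': sets bits 0 1 5 -> bits=1100010
After insert 'koi': sets bits 1 2 4 -> bits=1110110
After insert 'elk': sets bits 1 6 -> bits=1110111
After insert 'hen': sets bits 0 6 -> bits=1110111
After insert 'gnu': sets bits 6 -> bits=1110111
Not inserted: ram — query each against bits=1110111:
query ram: checks bit0=1, bit2=1 (all 1) -> maybe => FALSE POSITIVE
False positives (alphabetical): ram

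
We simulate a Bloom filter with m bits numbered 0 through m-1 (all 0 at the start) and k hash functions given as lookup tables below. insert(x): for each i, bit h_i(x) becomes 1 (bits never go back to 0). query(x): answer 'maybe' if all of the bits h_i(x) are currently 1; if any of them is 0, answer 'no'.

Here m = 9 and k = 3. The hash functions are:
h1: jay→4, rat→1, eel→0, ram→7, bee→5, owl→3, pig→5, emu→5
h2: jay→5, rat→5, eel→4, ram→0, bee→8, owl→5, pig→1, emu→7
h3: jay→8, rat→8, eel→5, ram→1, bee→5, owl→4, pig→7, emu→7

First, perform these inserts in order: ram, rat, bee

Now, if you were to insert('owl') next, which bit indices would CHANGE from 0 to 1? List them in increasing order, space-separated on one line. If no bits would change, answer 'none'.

Answer: 3 4

Derivation:
Start: bits=000000000
After insert 'ram': sets bits 0 1 7 -> bits=110000010
After insert 'rat': sets bits 1 5 8 -> bits=110001011
After insert 'bee': sets bits 5 8 -> bits=110001011
insert 'owl' would touch bits 3 4 5; currently bit3=0, bit4=0, bit5=1
Bits that are 0 among those (would change 0->1): 3 4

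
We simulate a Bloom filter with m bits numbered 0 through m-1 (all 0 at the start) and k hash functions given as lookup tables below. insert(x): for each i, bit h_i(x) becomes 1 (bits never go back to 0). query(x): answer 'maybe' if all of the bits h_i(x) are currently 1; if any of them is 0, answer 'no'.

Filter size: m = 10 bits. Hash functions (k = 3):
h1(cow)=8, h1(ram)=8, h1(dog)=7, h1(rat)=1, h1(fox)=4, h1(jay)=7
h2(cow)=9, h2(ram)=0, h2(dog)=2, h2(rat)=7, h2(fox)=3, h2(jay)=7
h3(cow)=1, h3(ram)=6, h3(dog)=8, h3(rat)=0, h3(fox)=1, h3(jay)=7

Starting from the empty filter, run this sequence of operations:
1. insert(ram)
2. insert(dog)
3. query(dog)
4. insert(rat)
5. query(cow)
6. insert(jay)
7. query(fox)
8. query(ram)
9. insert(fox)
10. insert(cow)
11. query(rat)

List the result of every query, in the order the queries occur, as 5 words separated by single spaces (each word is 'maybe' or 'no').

Start: bits=0000000000
Op 1: insert ram -> sets bits 0 6 8 -> bits=1000001010
Op 2: insert dog -> sets bits 2 7 8 -> bits=1010001110
Op 3: query dog -> checks bit2=1, bit7=1, bit8=1 (all 1) -> maybe
Op 4: insert rat -> sets bits 0 1 7 -> bits=1110001110
Op 5: query cow -> checks bit1=1, bit8=1, bit9=0 (has a 0) -> no
Op 6: insert jay -> sets bits 7 -> bits=1110001110
Op 7: query fox -> checks bit1=1, bit3=0, bit4=0 (has a 0) -> no
Op 8: query ram -> checks bit0=1, bit6=1, bit8=1 (all 1) -> maybe
Op 9: insert fox -> sets bits 1 3 4 -> bits=1111101110
Op 10: insert cow -> sets bits 1 8 9 -> bits=1111101111
Op 11: query rat -> checks bit0=1, bit1=1, bit7=1 (all 1) -> maybe
Query results in order: maybe no no maybe maybe

Answer: maybe no no maybe maybe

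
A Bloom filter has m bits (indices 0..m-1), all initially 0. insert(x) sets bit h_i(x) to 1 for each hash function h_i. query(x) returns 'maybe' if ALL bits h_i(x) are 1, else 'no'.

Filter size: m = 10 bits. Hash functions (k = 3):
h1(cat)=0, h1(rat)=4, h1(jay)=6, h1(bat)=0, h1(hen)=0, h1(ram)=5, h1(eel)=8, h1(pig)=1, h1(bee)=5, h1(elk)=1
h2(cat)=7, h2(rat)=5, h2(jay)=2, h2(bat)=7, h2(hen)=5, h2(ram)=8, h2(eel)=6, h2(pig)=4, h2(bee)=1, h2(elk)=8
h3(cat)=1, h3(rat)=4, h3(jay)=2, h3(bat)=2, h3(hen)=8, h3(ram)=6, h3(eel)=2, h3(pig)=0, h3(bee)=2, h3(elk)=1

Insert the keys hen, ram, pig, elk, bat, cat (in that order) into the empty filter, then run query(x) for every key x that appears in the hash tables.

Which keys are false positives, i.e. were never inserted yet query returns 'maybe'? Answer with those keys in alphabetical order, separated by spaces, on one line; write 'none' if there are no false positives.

Answer: bee eel jay rat

Derivation:
Start: bits=0000000000
After insert 'hen': sets bits 0 5 8 -> bits=1000010010
After insert 'ram': sets bits 5 6 8 -> bits=1000011010
After insert 'pig': sets bits 0 1 4 -> bits=1100111010
After insert 'elk': sets bits 1 8 -> bits=1100111010
After insert 'bat': sets bits 0 2 7 -> bits=1110111110
After insert 'cat': sets bits 0 1 7 -> bits=1110111110
Not inserted: bee eel jay rat — query each against bits=1110111110:
query bee: checks bit1=1, bit2=1, bit5=1 (all 1) -> maybe => FALSE POSITIVE
query eel: checks bit2=1, bit6=1, bit8=1 (all 1) -> maybe => FALSE POSITIVE
query jay: checks bit2=1, bit6=1 (all 1) -> maybe => FALSE POSITIVE
query rat: checks bit4=1, bit5=1 (all 1) -> maybe => FALSE POSITIVE
False positives (alphabetical): bee eel jay rat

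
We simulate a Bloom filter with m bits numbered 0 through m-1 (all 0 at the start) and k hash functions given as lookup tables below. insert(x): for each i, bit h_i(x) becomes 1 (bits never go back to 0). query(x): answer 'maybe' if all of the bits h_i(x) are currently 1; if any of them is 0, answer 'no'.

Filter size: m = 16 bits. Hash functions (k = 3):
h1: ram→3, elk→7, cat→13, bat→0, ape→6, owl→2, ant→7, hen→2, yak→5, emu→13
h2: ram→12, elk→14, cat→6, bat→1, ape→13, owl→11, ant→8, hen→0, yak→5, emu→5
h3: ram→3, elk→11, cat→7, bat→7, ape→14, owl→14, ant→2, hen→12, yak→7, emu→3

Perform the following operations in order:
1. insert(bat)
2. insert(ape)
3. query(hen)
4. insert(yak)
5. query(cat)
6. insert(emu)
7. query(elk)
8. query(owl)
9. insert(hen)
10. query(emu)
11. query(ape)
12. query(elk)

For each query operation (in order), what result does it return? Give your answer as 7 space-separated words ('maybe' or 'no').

Answer: no maybe no no maybe maybe no

Derivation:
Start: bits=0000000000000000
Op 1: insert bat -> sets bits 0 1 7 -> bits=1100000100000000
Op 2: insert ape -> sets bits 6 13 14 -> bits=1100001100000110
Op 3: query hen -> checks bit0=1, bit2=0, bit12=0 (has a 0) -> no
Op 4: insert yak -> sets bits 5 7 -> bits=1100011100000110
Op 5: query cat -> checks bit6=1, bit7=1, bit13=1 (all 1) -> maybe
Op 6: insert emu -> sets bits 3 5 13 -> bits=1101011100000110
Op 7: query elk -> checks bit7=1, bit11=0, bit14=1 (has a 0) -> no
Op 8: query owl -> checks bit2=0, bit11=0, bit14=1 (has a 0) -> no
Op 9: insert hen -> sets bits 0 2 12 -> bits=1111011100001110
Op 10: query emu -> checks bit3=1, bit5=1, bit13=1 (all 1) -> maybe
Op 11: query ape -> checks bit6=1, bit13=1, bit14=1 (all 1) -> maybe
Op 12: query elk -> checks bit7=1, bit11=0, bit14=1 (has a 0) -> no
Query results in order: no maybe no no maybe maybe no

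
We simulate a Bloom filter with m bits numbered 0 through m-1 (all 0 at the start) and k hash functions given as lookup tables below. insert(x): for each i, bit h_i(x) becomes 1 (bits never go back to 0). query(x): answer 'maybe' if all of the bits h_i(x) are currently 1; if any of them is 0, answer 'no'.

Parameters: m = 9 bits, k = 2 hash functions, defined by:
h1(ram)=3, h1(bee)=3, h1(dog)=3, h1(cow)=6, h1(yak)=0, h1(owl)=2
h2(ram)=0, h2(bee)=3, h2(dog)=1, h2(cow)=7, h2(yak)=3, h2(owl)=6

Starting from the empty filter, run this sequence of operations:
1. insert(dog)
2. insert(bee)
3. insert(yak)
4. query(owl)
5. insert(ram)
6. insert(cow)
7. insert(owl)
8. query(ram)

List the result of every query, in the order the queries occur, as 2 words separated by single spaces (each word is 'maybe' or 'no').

Answer: no maybe

Derivation:
Start: bits=000000000
Op 1: insert dog -> sets bits 1 3 -> bits=010100000
Op 2: insert bee -> sets bits 3 -> bits=010100000
Op 3: insert yak -> sets bits 0 3 -> bits=110100000
Op 4: query owl -> checks bit2=0, bit6=0 (has a 0) -> no
Op 5: insert ram -> sets bits 0 3 -> bits=110100000
Op 6: insert cow -> sets bits 6 7 -> bits=110100110
Op 7: insert owl -> sets bits 2 6 -> bits=111100110
Op 8: query ram -> checks bit0=1, bit3=1 (all 1) -> maybe
Query results in order: no maybe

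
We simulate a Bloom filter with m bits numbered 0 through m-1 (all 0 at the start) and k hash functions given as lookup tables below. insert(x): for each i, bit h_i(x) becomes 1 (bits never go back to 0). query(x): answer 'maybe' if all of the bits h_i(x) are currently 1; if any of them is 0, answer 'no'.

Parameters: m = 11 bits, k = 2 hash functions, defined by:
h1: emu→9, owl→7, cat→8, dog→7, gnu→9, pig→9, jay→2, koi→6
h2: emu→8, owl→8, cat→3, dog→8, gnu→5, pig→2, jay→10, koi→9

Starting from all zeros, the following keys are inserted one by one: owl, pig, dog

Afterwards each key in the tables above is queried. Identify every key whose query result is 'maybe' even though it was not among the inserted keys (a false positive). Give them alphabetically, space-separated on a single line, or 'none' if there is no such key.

Start: bits=00000000000
After insert 'owl': sets bits 7 8 -> bits=00000001100
After insert 'pig': sets bits 2 9 -> bits=00100001110
After insert 'dog': sets bits 7 8 -> bits=00100001110
Not inserted: cat emu gnu jay koi — query each against bits=00100001110:
query cat: checks bit3=0, bit8=1 (has a 0) -> no => not a false positive
query emu: checks bit8=1, bit9=1 (all 1) -> maybe => FALSE POSITIVE
query gnu: checks bit5=0, bit9=1 (has a 0) -> no => not a false positive
query jay: checks bit2=1, bit10=0 (has a 0) -> no => not a false positive
query koi: checks bit6=0, bit9=1 (has a 0) -> no => not a false positive
False positives (alphabetical): emu

Answer: emu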